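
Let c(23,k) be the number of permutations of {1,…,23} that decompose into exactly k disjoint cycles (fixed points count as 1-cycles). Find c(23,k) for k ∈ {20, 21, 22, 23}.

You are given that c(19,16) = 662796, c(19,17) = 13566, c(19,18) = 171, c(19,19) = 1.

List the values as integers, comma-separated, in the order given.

2240315, 30107, 253, 1

[20] T[20,17]:19*13566+662796=920550 · T[20,18]:19*171+13566=16815 · T[20,19]:19*1+171=190 · T[20,20]:19*0+1=1
[21] T[21,18]:20*16815+920550=1256850 · T[21,19]:20*190+16815=20615 · T[21,20]:20*1+190=210 · T[21,21]:20*0+1=1
[22] T[22,19]:21*20615+1256850=1689765 · T[22,20]:21*210+20615=25025 · T[22,21]:21*1+210=231 · T[22,22]:21*0+1=1
[23] T[23,20]:22*25025+1689765=2240315 · T[23,21]:22*231+25025=30107 · T[23,22]:22*1+231=253 · T[23,23]:22*0+1=1
Read c(23,20) = 2240315, c(23,21) = 30107, c(23,22) = 253, c(23,23) = 1.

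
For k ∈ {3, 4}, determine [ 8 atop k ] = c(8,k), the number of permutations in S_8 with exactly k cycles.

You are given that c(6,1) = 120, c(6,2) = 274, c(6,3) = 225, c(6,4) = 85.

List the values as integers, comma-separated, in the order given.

13132, 6769

i=7: T(7,2)=120+6·274=1764 | T(7,3)=274+6·225=1624 | T(7,4)=225+6·85=735
i=8: T(8,3)=1764+7·1624=13132 | T(8,4)=1624+7·735=6769
Read c(8,3) = 13132, c(8,4) = 6769.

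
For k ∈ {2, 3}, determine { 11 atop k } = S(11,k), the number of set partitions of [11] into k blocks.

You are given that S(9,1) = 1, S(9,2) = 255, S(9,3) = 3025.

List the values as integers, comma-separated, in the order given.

1023, 28501

[10] T[10,1]:1*1+0=1 · T[10,2]:2*255+1=511 · T[10,3]:3*3025+255=9330
[11] T[11,2]:2*511+1=1023 · T[11,3]:3*9330+511=28501
Read S(11,2) = 1023, S(11,3) = 28501.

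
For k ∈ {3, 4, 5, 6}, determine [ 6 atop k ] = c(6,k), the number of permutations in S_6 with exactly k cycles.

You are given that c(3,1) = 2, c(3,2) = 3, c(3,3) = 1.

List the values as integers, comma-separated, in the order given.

[4] T[4,1]:3*2+0=6 · T[4,2]:3*3+2=11 · T[4,3]:3*1+3=6 · T[4,4]:3*0+1=1
[5] T[5,2]:4*11+6=50 · T[5,3]:4*6+11=35 · T[5,4]:4*1+6=10 · T[5,5]:4*0+1=1
[6] T[6,3]:5*35+50=225 · T[6,4]:5*10+35=85 · T[6,5]:5*1+10=15 · T[6,6]:5*0+1=1
Read c(6,3) = 225, c(6,4) = 85, c(6,5) = 15, c(6,6) = 1.

225, 85, 15, 1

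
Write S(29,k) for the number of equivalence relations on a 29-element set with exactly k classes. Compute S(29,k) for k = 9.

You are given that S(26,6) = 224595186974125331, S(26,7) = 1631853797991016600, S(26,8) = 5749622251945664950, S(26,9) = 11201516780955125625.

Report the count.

r27: T_27,7=7×1631853797991016600+224595186974125331=11647571772911241531; T_27,8=8×5749622251945664950+1631853797991016600=47628831813556336200; T_27,9=9×11201516780955125625+5749622251945664950=106563273280541795575
r28: T_28,8=8×47628831813556336200+11647571772911241531=392678226281361931131; T_28,9=9×106563273280541795575+47628831813556336200=1006698291338432496375
r29: T_29,9=9×1006698291338432496375+392678226281361931131=9452962848327254398506
Read S(29,9) = 9452962848327254398506.

9452962848327254398506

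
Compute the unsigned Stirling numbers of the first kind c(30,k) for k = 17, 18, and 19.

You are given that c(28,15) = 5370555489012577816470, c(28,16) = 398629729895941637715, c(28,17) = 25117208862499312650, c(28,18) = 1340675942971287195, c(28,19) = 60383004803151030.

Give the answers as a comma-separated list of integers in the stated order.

@29  (29,16):398629729895941637715·28+5370555489012577816470→16532187926098943672490, (29,17):25117208862499312650·28+398629729895941637715→1101911578045922391915, (29,18):1340675942971287195·28+25117208862499312650→62656135265695354110, (29,19):60383004803151030·28+1340675942971287195→3031400077459516035
@30  (30,17):1101911578045922391915·29+16532187926098943672490→48487623689430693038025, (30,18):62656135265695354110·29+1101911578045922391915→2918939500751087661105, (30,19):3031400077459516035·29+62656135265695354110→150566737512021319125
Read c(30,17) = 48487623689430693038025, c(30,18) = 2918939500751087661105, c(30,19) = 150566737512021319125.

48487623689430693038025, 2918939500751087661105, 150566737512021319125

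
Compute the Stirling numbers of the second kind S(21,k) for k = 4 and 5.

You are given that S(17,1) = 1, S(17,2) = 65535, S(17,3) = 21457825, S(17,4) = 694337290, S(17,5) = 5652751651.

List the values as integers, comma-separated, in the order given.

row 18: T[18][1]=1·1+0=1  T[18][2]=2·65535+1=131071  T[18][3]=3·21457825+65535=64439010  T[18][4]=4·694337290+21457825=2798806985  T[18][5]=5·5652751651+694337290=28958095545
row 19: T[19][2]=2·131071+1=262143  T[19][3]=3·64439010+131071=193448101  T[19][4]=4·2798806985+64439010=11259666950  T[19][5]=5·28958095545+2798806985=147589284710
row 20: T[20][3]=3·193448101+262143=580606446  T[20][4]=4·11259666950+193448101=45232115901  T[20][5]=5·147589284710+11259666950=749206090500
row 21: T[21][4]=4·45232115901+580606446=181509070050  T[21][5]=5·749206090500+45232115901=3791262568401
Read S(21,4) = 181509070050, S(21,5) = 3791262568401.

181509070050, 3791262568401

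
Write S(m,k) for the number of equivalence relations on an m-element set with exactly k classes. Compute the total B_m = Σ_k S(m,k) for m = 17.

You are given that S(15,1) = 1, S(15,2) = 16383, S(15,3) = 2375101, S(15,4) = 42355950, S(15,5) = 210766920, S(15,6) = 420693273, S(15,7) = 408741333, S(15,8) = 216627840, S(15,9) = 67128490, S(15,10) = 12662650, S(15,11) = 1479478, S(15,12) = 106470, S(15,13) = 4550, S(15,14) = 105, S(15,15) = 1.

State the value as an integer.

82864869804

r16: T_16,1=1×1+0=1; T_16,2=2×16383+1=32767; T_16,3=3×2375101+16383=7141686; T_16,4=4×42355950+2375101=171798901; T_16,5=5×210766920+42355950=1096190550; T_16,6=6×420693273+210766920=2734926558; T_16,7=7×408741333+420693273=3281882604; T_16,8=8×216627840+408741333=2141764053; T_16,9=9×67128490+216627840=820784250; T_16,10=10×12662650+67128490=193754990; T_16,11=11×1479478+12662650=28936908; T_16,12=12×106470+1479478=2757118; T_16,13=13×4550+106470=165620; T_16,14=14×105+4550=6020; T_16,15=15×1+105=120; T_16,16=16×0+1=1
r17: T_17,1=1×1+0=1; T_17,2=2×32767+1=65535; T_17,3=3×7141686+32767=21457825; T_17,4=4×171798901+7141686=694337290; T_17,5=5×1096190550+171798901=5652751651; T_17,6=6×2734926558+1096190550=17505749898; T_17,7=7×3281882604+2734926558=25708104786; T_17,8=8×2141764053+3281882604=20415995028; T_17,9=9×820784250+2141764053=9528822303; T_17,10=10×193754990+820784250=2758334150; T_17,11=11×28936908+193754990=512060978; T_17,12=12×2757118+28936908=62022324; T_17,13=13×165620+2757118=4910178; T_17,14=14×6020+165620=249900; T_17,15=15×120+6020=7820; T_17,16=16×1+120=136; T_17,17=17×0+1=1
B_17 = ΣS(17,k) = 1+65535+21457825+694337290+5652751651+17505749898+25708104786+20415995028+9528822303+2758334150+512060978+62022324+4910178+249900+7820+136+1 = 82864869804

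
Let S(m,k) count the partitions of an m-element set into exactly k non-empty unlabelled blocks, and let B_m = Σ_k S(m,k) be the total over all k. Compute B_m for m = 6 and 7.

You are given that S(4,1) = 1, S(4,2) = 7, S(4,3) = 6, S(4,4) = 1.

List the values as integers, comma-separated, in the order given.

203, 877

@5  (5,1):1·1+0→1, (5,2):7·2+1→15, (5,3):6·3+7→25, (5,4):1·4+6→10, (5,5):0·5+1→1
@6  (6,1):1·1+0→1, (6,2):15·2+1→31, (6,3):25·3+15→90, (6,4):10·4+25→65, (6,5):1·5+10→15, (6,6):0·6+1→1
@7  (7,1):1·1+0→1, (7,2):31·2+1→63, (7,3):90·3+31→301, (7,4):65·4+90→350, (7,5):15·5+65→140, (7,6):1·6+15→21, (7,7):0·7+1→1
B_6 = ΣS(6,k) = 1+31+90+65+15+1 = 203
B_7 = ΣS(7,k) = 1+63+301+350+140+21+1 = 877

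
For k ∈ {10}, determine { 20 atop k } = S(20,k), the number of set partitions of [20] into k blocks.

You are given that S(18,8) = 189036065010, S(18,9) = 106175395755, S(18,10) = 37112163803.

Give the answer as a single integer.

5917584964655

[19] T[19,9]:9*106175395755+189036065010=1144614626805 · T[19,10]:10*37112163803+106175395755=477297033785
[20] T[20,10]:10*477297033785+1144614626805=5917584964655
Read S(20,10) = 5917584964655.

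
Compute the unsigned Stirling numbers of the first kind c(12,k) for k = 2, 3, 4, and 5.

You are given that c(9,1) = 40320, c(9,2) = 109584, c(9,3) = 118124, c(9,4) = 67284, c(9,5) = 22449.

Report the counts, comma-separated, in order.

120543840, 150917976, 105258076, 45995730

@10  (10,1):40320·9+0→362880, (10,2):109584·9+40320→1026576, (10,3):118124·9+109584→1172700, (10,4):67284·9+118124→723680, (10,5):22449·9+67284→269325
@11  (11,1):362880·10+0→3628800, (11,2):1026576·10+362880→10628640, (11,3):1172700·10+1026576→12753576, (11,4):723680·10+1172700→8409500, (11,5):269325·10+723680→3416930
@12  (12,2):10628640·11+3628800→120543840, (12,3):12753576·11+10628640→150917976, (12,4):8409500·11+12753576→105258076, (12,5):3416930·11+8409500→45995730
Read c(12,2) = 120543840, c(12,3) = 150917976, c(12,4) = 105258076, c(12,5) = 45995730.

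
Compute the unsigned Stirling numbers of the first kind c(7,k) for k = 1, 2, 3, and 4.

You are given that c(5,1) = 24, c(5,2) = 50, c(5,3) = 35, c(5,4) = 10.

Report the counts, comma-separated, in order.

i=6: T(6,1)=0+5·24=120 | T(6,2)=24+5·50=274 | T(6,3)=50+5·35=225 | T(6,4)=35+5·10=85
i=7: T(7,1)=0+6·120=720 | T(7,2)=120+6·274=1764 | T(7,3)=274+6·225=1624 | T(7,4)=225+6·85=735
Read c(7,1) = 720, c(7,2) = 1764, c(7,3) = 1624, c(7,4) = 735.

720, 1764, 1624, 735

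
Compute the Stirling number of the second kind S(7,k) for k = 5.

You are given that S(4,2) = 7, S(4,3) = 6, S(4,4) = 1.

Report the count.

[5] T[5,3]:3*6+7=25 · T[5,4]:4*1+6=10 · T[5,5]:5*0+1=1
[6] T[6,4]:4*10+25=65 · T[6,5]:5*1+10=15
[7] T[7,5]:5*15+65=140
Read S(7,5) = 140.

140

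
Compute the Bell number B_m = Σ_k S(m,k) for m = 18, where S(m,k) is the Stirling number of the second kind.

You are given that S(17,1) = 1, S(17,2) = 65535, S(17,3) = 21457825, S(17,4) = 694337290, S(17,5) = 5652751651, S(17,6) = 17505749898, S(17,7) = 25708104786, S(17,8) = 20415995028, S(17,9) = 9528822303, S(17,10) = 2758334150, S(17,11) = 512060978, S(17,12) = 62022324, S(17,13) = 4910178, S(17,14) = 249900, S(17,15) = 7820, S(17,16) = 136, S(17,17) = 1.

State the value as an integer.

@18  (18,1):1·1+0→1, (18,2):65535·2+1→131071, (18,3):21457825·3+65535→64439010, (18,4):694337290·4+21457825→2798806985, (18,5):5652751651·5+694337290→28958095545, (18,6):17505749898·6+5652751651→110687251039, (18,7):25708104786·7+17505749898→197462483400, (18,8):20415995028·8+25708104786→189036065010, (18,9):9528822303·9+20415995028→106175395755, (18,10):2758334150·10+9528822303→37112163803, (18,11):512060978·11+2758334150→8391004908, (18,12):62022324·12+512060978→1256328866, (18,13):4910178·13+62022324→125854638, (18,14):249900·14+4910178→8408778, (18,15):7820·15+249900→367200, (18,16):136·16+7820→9996, (18,17):1·17+136→153, (18,18):0·18+1→1
B_18 = ΣS(18,k) = 1+131071+64439010+2798806985+28958095545+110687251039+197462483400+189036065010+106175395755+37112163803+8391004908+1256328866+125854638+8408778+367200+9996+153+1 = 682076806159

682076806159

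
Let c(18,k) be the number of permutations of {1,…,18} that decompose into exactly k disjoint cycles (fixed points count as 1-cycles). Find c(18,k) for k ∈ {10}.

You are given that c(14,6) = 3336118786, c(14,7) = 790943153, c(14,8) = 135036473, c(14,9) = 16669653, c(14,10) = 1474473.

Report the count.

row 15: T[15][7]=14·790943153+3336118786=14409322928  T[15][8]=14·135036473+790943153=2681453775  T[15][9]=14·16669653+135036473=368411615  T[15][10]=14·1474473+16669653=37312275
row 16: T[16][8]=15·2681453775+14409322928=54631129553  T[16][9]=15·368411615+2681453775=8207628000  T[16][10]=15·37312275+368411615=928095740
row 17: T[17][9]=16·8207628000+54631129553=185953177553  T[17][10]=16·928095740+8207628000=23057159840
row 18: T[18][10]=17·23057159840+185953177553=577924894833
Read c(18,10) = 577924894833.

577924894833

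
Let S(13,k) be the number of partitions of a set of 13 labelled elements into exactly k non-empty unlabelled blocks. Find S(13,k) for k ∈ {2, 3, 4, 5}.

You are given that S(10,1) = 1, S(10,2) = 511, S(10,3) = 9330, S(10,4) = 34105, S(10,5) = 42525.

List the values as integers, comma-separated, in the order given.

4095, 261625, 2532530, 7508501

[11] T[11,1]:1*1+0=1 · T[11,2]:2*511+1=1023 · T[11,3]:3*9330+511=28501 · T[11,4]:4*34105+9330=145750 · T[11,5]:5*42525+34105=246730
[12] T[12,1]:1*1+0=1 · T[12,2]:2*1023+1=2047 · T[12,3]:3*28501+1023=86526 · T[12,4]:4*145750+28501=611501 · T[12,5]:5*246730+145750=1379400
[13] T[13,2]:2*2047+1=4095 · T[13,3]:3*86526+2047=261625 · T[13,4]:4*611501+86526=2532530 · T[13,5]:5*1379400+611501=7508501
Read S(13,2) = 4095, S(13,3) = 261625, S(13,4) = 2532530, S(13,5) = 7508501.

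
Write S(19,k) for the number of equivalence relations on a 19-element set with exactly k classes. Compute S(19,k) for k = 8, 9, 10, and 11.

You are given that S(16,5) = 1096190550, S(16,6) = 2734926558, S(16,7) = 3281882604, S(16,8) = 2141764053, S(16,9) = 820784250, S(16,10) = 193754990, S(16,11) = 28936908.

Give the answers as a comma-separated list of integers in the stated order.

1709751003480, 1144614626805, 477297033785, 129413217791

row 17: T[17][6]=6·2734926558+1096190550=17505749898  T[17][7]=7·3281882604+2734926558=25708104786  T[17][8]=8·2141764053+3281882604=20415995028  T[17][9]=9·820784250+2141764053=9528822303  T[17][10]=10·193754990+820784250=2758334150  T[17][11]=11·28936908+193754990=512060978
row 18: T[18][7]=7·25708104786+17505749898=197462483400  T[18][8]=8·20415995028+25708104786=189036065010  T[18][9]=9·9528822303+20415995028=106175395755  T[18][10]=10·2758334150+9528822303=37112163803  T[18][11]=11·512060978+2758334150=8391004908
row 19: T[19][8]=8·189036065010+197462483400=1709751003480  T[19][9]=9·106175395755+189036065010=1144614626805  T[19][10]=10·37112163803+106175395755=477297033785  T[19][11]=11·8391004908+37112163803=129413217791
Read S(19,8) = 1709751003480, S(19,9) = 1144614626805, S(19,10) = 477297033785, S(19,11) = 129413217791.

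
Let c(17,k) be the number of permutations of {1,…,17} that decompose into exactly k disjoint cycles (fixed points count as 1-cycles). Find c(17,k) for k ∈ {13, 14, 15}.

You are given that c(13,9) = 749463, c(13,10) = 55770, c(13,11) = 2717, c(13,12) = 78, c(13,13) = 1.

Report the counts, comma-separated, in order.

8394022, 323680, 8500

r14: T_14,10=13×55770+749463=1474473; T_14,11=13×2717+55770=91091; T_14,12=13×78+2717=3731; T_14,13=13×1+78=91; T_14,14=13×0+1=1
r15: T_15,11=14×91091+1474473=2749747; T_15,12=14×3731+91091=143325; T_15,13=14×91+3731=5005; T_15,14=14×1+91=105; T_15,15=14×0+1=1
r16: T_16,12=15×143325+2749747=4899622; T_16,13=15×5005+143325=218400; T_16,14=15×105+5005=6580; T_16,15=15×1+105=120
r17: T_17,13=16×218400+4899622=8394022; T_17,14=16×6580+218400=323680; T_17,15=16×120+6580=8500
Read c(17,13) = 8394022, c(17,14) = 323680, c(17,15) = 8500.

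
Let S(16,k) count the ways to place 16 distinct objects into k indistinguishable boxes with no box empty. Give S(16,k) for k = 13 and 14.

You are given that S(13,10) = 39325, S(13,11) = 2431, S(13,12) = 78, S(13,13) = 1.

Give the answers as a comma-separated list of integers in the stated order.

165620, 6020

@14  (14,11):2431·11+39325→66066, (14,12):78·12+2431→3367, (14,13):1·13+78→91, (14,14):0·14+1→1
@15  (15,12):3367·12+66066→106470, (15,13):91·13+3367→4550, (15,14):1·14+91→105
@16  (16,13):4550·13+106470→165620, (16,14):105·14+4550→6020
Read S(16,13) = 165620, S(16,14) = 6020.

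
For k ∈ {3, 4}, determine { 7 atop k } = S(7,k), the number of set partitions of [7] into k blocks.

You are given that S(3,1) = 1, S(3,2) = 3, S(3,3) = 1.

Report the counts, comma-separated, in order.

301, 350

row 4: T[4][1]=1·1+0=1  T[4][2]=2·3+1=7  T[4][3]=3·1+3=6  T[4][4]=4·0+1=1
row 5: T[5][1]=1·1+0=1  T[5][2]=2·7+1=15  T[5][3]=3·6+7=25  T[5][4]=4·1+6=10
row 6: T[6][2]=2·15+1=31  T[6][3]=3·25+15=90  T[6][4]=4·10+25=65
row 7: T[7][3]=3·90+31=301  T[7][4]=4·65+90=350
Read S(7,3) = 301, S(7,4) = 350.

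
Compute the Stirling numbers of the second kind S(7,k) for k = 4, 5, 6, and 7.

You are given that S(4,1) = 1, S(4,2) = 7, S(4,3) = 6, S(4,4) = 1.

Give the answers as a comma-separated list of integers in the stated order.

350, 140, 21, 1

[5] T[5,2]:2*7+1=15 · T[5,3]:3*6+7=25 · T[5,4]:4*1+6=10 · T[5,5]:5*0+1=1
[6] T[6,3]:3*25+15=90 · T[6,4]:4*10+25=65 · T[6,5]:5*1+10=15 · T[6,6]:6*0+1=1
[7] T[7,4]:4*65+90=350 · T[7,5]:5*15+65=140 · T[7,6]:6*1+15=21 · T[7,7]:7*0+1=1
Read S(7,4) = 350, S(7,5) = 140, S(7,6) = 21, S(7,7) = 1.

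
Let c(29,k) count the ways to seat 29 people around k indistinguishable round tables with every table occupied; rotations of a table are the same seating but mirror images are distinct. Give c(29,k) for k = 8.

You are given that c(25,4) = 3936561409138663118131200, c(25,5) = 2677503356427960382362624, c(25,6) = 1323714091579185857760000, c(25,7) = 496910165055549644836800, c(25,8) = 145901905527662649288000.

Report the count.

i=26: T(26,5)=3936561409138663118131200+25·2677503356427960382362624=70874145319837672677196800 | T(26,6)=2677503356427960382362624+25·1323714091579185857760000=35770355645907606826362624 | T(26,7)=1323714091579185857760000+25·496910165055549644836800=13746468217967926978680000 | T(26,8)=496910165055549644836800+25·145901905527662649288000=4144457803247115877036800
i=27: T(27,6)=70874145319837672677196800+26·35770355645907606826362624=1000903392113435450162625024 | T(27,7)=35770355645907606826362624+26·13746468217967926978680000=393178529313073708272042624 | T(27,8)=13746468217967926978680000+26·4144457803247115877036800=121502371102392939781636800
i=28: T(28,7)=1000903392113435450162625024+27·393178529313073708272042624=11616723683566425573507775872 | T(28,8)=393178529313073708272042624+27·121502371102392939781636800=3673742549077683082376236224
i=29: T(29,8)=11616723683566425573507775872+28·3673742549077683082376236224=114481515057741551880042390144
Read c(29,8) = 114481515057741551880042390144.

114481515057741551880042390144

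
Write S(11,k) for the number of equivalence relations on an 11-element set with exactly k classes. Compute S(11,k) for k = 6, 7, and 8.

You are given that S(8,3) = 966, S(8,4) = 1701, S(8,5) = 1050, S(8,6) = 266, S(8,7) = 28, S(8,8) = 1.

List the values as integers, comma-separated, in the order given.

179487, 63987, 11880

@9  (9,4):1701·4+966→7770, (9,5):1050·5+1701→6951, (9,6):266·6+1050→2646, (9,7):28·7+266→462, (9,8):1·8+28→36
@10  (10,5):6951·5+7770→42525, (10,6):2646·6+6951→22827, (10,7):462·7+2646→5880, (10,8):36·8+462→750
@11  (11,6):22827·6+42525→179487, (11,7):5880·7+22827→63987, (11,8):750·8+5880→11880
Read S(11,6) = 179487, S(11,7) = 63987, S(11,8) = 11880.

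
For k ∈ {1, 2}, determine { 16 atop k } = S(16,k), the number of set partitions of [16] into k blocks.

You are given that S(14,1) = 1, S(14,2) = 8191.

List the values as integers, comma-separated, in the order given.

row 15: T[15][1]=1·1+0=1  T[15][2]=2·8191+1=16383
row 16: T[16][1]=1·1+0=1  T[16][2]=2·16383+1=32767
Read S(16,1) = 1, S(16,2) = 32767.

1, 32767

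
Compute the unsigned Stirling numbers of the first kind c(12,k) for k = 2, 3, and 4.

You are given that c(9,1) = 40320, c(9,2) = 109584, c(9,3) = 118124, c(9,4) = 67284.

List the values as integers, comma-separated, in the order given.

[10] T[10,1]:9*40320+0=362880 · T[10,2]:9*109584+40320=1026576 · T[10,3]:9*118124+109584=1172700 · T[10,4]:9*67284+118124=723680
[11] T[11,1]:10*362880+0=3628800 · T[11,2]:10*1026576+362880=10628640 · T[11,3]:10*1172700+1026576=12753576 · T[11,4]:10*723680+1172700=8409500
[12] T[12,2]:11*10628640+3628800=120543840 · T[12,3]:11*12753576+10628640=150917976 · T[12,4]:11*8409500+12753576=105258076
Read c(12,2) = 120543840, c(12,3) = 150917976, c(12,4) = 105258076.

120543840, 150917976, 105258076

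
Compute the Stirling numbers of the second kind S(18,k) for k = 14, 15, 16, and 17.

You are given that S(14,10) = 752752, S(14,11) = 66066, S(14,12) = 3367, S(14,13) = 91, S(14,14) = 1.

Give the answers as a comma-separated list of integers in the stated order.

r15: T_15,11=11×66066+752752=1479478; T_15,12=12×3367+66066=106470; T_15,13=13×91+3367=4550; T_15,14=14×1+91=105; T_15,15=15×0+1=1
r16: T_16,12=12×106470+1479478=2757118; T_16,13=13×4550+106470=165620; T_16,14=14×105+4550=6020; T_16,15=15×1+105=120; T_16,16=16×0+1=1
r17: T_17,13=13×165620+2757118=4910178; T_17,14=14×6020+165620=249900; T_17,15=15×120+6020=7820; T_17,16=16×1+120=136; T_17,17=17×0+1=1
r18: T_18,14=14×249900+4910178=8408778; T_18,15=15×7820+249900=367200; T_18,16=16×136+7820=9996; T_18,17=17×1+136=153
Read S(18,14) = 8408778, S(18,15) = 367200, S(18,16) = 9996, S(18,17) = 153.

8408778, 367200, 9996, 153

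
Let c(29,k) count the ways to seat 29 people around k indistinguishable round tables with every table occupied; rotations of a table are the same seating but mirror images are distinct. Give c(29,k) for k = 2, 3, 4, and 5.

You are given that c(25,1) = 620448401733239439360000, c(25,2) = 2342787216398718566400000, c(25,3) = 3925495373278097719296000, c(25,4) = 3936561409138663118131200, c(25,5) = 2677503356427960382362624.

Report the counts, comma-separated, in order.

r26: T_26,1=25×620448401733239439360000+0=15511210043330985984000000; T_26,2=25×2342787216398718566400000+620448401733239439360000=59190128811701203599360000; T_26,3=25×3925495373278097719296000+2342787216398718566400000=100480171548351161548800000; T_26,4=25×3936561409138663118131200+3925495373278097719296000=102339530601744675672576000; T_26,5=25×2677503356427960382362624+3936561409138663118131200=70874145319837672677196800
r27: T_27,1=26×15511210043330985984000000+0=403291461126605635584000000; T_27,2=26×59190128811701203599360000+15511210043330985984000000=1554454559147562279567360000; T_27,3=26×100480171548351161548800000+59190128811701203599360000=2671674589068831403868160000; T_27,4=26×102339530601744675672576000+100480171548351161548800000=2761307967193712729035776000; T_27,5=26×70874145319837672677196800+102339530601744675672576000=1945067308917524165279692800
r28: T_28,1=27×403291461126605635584000000+0=10888869450418352160768000000; T_28,2=27×1554454559147562279567360000+403291461126605635584000000=42373564558110787183902720000; T_28,3=27×2671674589068831403868160000+1554454559147562279567360000=73689668464006010184007680000; T_28,4=27×2761307967193712729035776000+2671674589068831403868160000=77226989703299075087834112000; T_28,5=27×1945067308917524165279692800+2761307967193712729035776000=55278125307966865191587481600
r29: T_29,2=28×42373564558110787183902720000+10888869450418352160768000000=1197348677077520393310044160000; T_29,3=28×73689668464006010184007680000+42373564558110787183902720000=2105684281550279072336117760000; T_29,4=28×77226989703299075087834112000+73689668464006010184007680000=2236045380156380112643362816000; T_29,5=28×55278125307966865191587481600+77226989703299075087834112000=1625014498326371300452283596800
Read c(29,2) = 1197348677077520393310044160000, c(29,3) = 2105684281550279072336117760000, c(29,4) = 2236045380156380112643362816000, c(29,5) = 1625014498326371300452283596800.

1197348677077520393310044160000, 2105684281550279072336117760000, 2236045380156380112643362816000, 1625014498326371300452283596800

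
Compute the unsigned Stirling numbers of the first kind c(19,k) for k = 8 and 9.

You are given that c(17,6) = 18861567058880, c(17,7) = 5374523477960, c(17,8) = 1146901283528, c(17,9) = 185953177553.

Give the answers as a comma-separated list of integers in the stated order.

557921681547048, 102417740732658

@18  (18,7):5374523477960·17+18861567058880→110228466184200, (18,8):1146901283528·17+5374523477960→24871845297936, (18,9):185953177553·17+1146901283528→4308105301929
@19  (19,8):24871845297936·18+110228466184200→557921681547048, (19,9):4308105301929·18+24871845297936→102417740732658
Read c(19,8) = 557921681547048, c(19,9) = 102417740732658.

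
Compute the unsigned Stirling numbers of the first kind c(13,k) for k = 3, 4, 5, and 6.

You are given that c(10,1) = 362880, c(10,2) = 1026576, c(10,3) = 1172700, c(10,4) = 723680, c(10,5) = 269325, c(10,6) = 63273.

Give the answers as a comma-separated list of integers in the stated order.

1931559552, 1414014888, 657206836, 206070150

@11  (11,1):362880·10+0→3628800, (11,2):1026576·10+362880→10628640, (11,3):1172700·10+1026576→12753576, (11,4):723680·10+1172700→8409500, (11,5):269325·10+723680→3416930, (11,6):63273·10+269325→902055
@12  (12,2):10628640·11+3628800→120543840, (12,3):12753576·11+10628640→150917976, (12,4):8409500·11+12753576→105258076, (12,5):3416930·11+8409500→45995730, (12,6):902055·11+3416930→13339535
@13  (13,3):150917976·12+120543840→1931559552, (13,4):105258076·12+150917976→1414014888, (13,5):45995730·12+105258076→657206836, (13,6):13339535·12+45995730→206070150
Read c(13,3) = 1931559552, c(13,4) = 1414014888, c(13,5) = 657206836, c(13,6) = 206070150.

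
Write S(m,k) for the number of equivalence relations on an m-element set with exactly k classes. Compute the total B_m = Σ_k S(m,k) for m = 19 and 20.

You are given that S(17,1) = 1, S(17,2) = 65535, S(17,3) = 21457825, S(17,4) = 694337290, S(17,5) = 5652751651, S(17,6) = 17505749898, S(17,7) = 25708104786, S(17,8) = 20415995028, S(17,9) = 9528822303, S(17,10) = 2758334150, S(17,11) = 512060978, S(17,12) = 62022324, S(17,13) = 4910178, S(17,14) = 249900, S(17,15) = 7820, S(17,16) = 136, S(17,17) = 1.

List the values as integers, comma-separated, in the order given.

5832742205057, 51724158235372

r18: T_18,1=1×1+0=1; T_18,2=2×65535+1=131071; T_18,3=3×21457825+65535=64439010; T_18,4=4×694337290+21457825=2798806985; T_18,5=5×5652751651+694337290=28958095545; T_18,6=6×17505749898+5652751651=110687251039; T_18,7=7×25708104786+17505749898=197462483400; T_18,8=8×20415995028+25708104786=189036065010; T_18,9=9×9528822303+20415995028=106175395755; T_18,10=10×2758334150+9528822303=37112163803; T_18,11=11×512060978+2758334150=8391004908; T_18,12=12×62022324+512060978=1256328866; T_18,13=13×4910178+62022324=125854638; T_18,14=14×249900+4910178=8408778; T_18,15=15×7820+249900=367200; T_18,16=16×136+7820=9996; T_18,17=17×1+136=153; T_18,18=18×0+1=1
r19: T_19,1=1×1+0=1; T_19,2=2×131071+1=262143; T_19,3=3×64439010+131071=193448101; T_19,4=4×2798806985+64439010=11259666950; T_19,5=5×28958095545+2798806985=147589284710; T_19,6=6×110687251039+28958095545=693081601779; T_19,7=7×197462483400+110687251039=1492924634839; T_19,8=8×189036065010+197462483400=1709751003480; T_19,9=9×106175395755+189036065010=1144614626805; T_19,10=10×37112163803+106175395755=477297033785; T_19,11=11×8391004908+37112163803=129413217791; T_19,12=12×1256328866+8391004908=23466951300; T_19,13=13×125854638+1256328866=2892439160; T_19,14=14×8408778+125854638=243577530; T_19,15=15×367200+8408778=13916778; T_19,16=16×9996+367200=527136; T_19,17=17×153+9996=12597; T_19,18=18×1+153=171; T_19,19=19×0+1=1
r20: T_20,1=1×1+0=1; T_20,2=2×262143+1=524287; T_20,3=3×193448101+262143=580606446; T_20,4=4×11259666950+193448101=45232115901; T_20,5=5×147589284710+11259666950=749206090500; T_20,6=6×693081601779+147589284710=4306078895384; T_20,7=7×1492924634839+693081601779=11143554045652; T_20,8=8×1709751003480+1492924634839=15170932662679; T_20,9=9×1144614626805+1709751003480=12011282644725; T_20,10=10×477297033785+1144614626805=5917584964655; T_20,11=11×129413217791+477297033785=1900842429486; T_20,12=12×23466951300+129413217791=411016633391; T_20,13=13×2892439160+23466951300=61068660380; T_20,14=14×243577530+2892439160=6302524580; T_20,15=15×13916778+243577530=452329200; T_20,16=16×527136+13916778=22350954; T_20,17=17×12597+527136=741285; T_20,18=18×171+12597=15675; T_20,19=19×1+171=190; T_20,20=20×0+1=1
B_19 = ΣS(19,k) = 1+262143+193448101+11259666950+147589284710+693081601779+1492924634839+1709751003480+1144614626805+477297033785+129413217791+23466951300+2892439160+243577530+13916778+527136+12597+171+1 = 5832742205057
B_20 = ΣS(20,k) = 1+524287+580606446+45232115901+749206090500+4306078895384+11143554045652+15170932662679+12011282644725+5917584964655+1900842429486+411016633391+61068660380+6302524580+452329200+22350954+741285+15675+190+1 = 51724158235372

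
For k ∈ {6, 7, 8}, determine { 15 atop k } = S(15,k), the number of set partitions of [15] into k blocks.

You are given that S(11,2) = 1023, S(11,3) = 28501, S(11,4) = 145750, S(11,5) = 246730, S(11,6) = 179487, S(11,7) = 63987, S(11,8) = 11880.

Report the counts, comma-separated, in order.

[12] T[12,3]:3*28501+1023=86526 · T[12,4]:4*145750+28501=611501 · T[12,5]:5*246730+145750=1379400 · T[12,6]:6*179487+246730=1323652 · T[12,7]:7*63987+179487=627396 · T[12,8]:8*11880+63987=159027
[13] T[13,4]:4*611501+86526=2532530 · T[13,5]:5*1379400+611501=7508501 · T[13,6]:6*1323652+1379400=9321312 · T[13,7]:7*627396+1323652=5715424 · T[13,8]:8*159027+627396=1899612
[14] T[14,5]:5*7508501+2532530=40075035 · T[14,6]:6*9321312+7508501=63436373 · T[14,7]:7*5715424+9321312=49329280 · T[14,8]:8*1899612+5715424=20912320
[15] T[15,6]:6*63436373+40075035=420693273 · T[15,7]:7*49329280+63436373=408741333 · T[15,8]:8*20912320+49329280=216627840
Read S(15,6) = 420693273, S(15,7) = 408741333, S(15,8) = 216627840.

420693273, 408741333, 216627840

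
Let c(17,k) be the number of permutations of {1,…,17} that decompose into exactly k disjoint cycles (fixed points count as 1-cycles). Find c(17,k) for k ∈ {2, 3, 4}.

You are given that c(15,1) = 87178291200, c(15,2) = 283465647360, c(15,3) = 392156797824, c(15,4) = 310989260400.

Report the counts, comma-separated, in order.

70734282393600, 102992244837120, 87077748875904

r16: T_16,1=15×87178291200+0=1307674368000; T_16,2=15×283465647360+87178291200=4339163001600; T_16,3=15×392156797824+283465647360=6165817614720; T_16,4=15×310989260400+392156797824=5056995703824
r17: T_17,2=16×4339163001600+1307674368000=70734282393600; T_17,3=16×6165817614720+4339163001600=102992244837120; T_17,4=16×5056995703824+6165817614720=87077748875904
Read c(17,2) = 70734282393600, c(17,3) = 102992244837120, c(17,4) = 87077748875904.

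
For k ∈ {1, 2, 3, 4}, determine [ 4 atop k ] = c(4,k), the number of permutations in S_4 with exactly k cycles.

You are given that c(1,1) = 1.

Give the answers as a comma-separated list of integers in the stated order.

row 2: T[2][1]=1·1+0=1  T[2][2]=1·0+1=1
row 3: T[3][1]=2·1+0=2  T[3][2]=2·1+1=3  T[3][3]=2·0+1=1
row 4: T[4][1]=3·2+0=6  T[4][2]=3·3+2=11  T[4][3]=3·1+3=6  T[4][4]=3·0+1=1
Read c(4,1) = 6, c(4,2) = 11, c(4,3) = 6, c(4,4) = 1.

6, 11, 6, 1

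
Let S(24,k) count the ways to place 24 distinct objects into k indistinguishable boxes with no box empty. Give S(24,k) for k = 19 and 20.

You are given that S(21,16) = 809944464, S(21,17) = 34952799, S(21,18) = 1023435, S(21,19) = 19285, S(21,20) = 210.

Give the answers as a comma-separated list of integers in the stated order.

3880739170, 116972779

i=22: T(22,17)=809944464+17·34952799=1404142047 | T(22,18)=34952799+18·1023435=53374629 | T(22,19)=1023435+19·19285=1389850 | T(22,20)=19285+20·210=23485
i=23: T(23,18)=1404142047+18·53374629=2364885369 | T(23,19)=53374629+19·1389850=79781779 | T(23,20)=1389850+20·23485=1859550
i=24: T(24,19)=2364885369+19·79781779=3880739170 | T(24,20)=79781779+20·1859550=116972779
Read S(24,19) = 3880739170, S(24,20) = 116972779.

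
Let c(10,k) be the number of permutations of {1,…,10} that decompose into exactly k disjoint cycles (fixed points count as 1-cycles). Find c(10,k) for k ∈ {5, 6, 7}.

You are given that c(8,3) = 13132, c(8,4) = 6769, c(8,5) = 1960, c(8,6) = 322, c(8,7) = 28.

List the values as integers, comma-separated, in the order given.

269325, 63273, 9450

[9] T[9,4]:8*6769+13132=67284 · T[9,5]:8*1960+6769=22449 · T[9,6]:8*322+1960=4536 · T[9,7]:8*28+322=546
[10] T[10,5]:9*22449+67284=269325 · T[10,6]:9*4536+22449=63273 · T[10,7]:9*546+4536=9450
Read c(10,5) = 269325, c(10,6) = 63273, c(10,7) = 9450.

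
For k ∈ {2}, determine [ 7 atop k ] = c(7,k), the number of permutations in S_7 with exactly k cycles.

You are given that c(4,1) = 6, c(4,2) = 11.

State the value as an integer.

1764

i=5: T(5,1)=0+4·6=24 | T(5,2)=6+4·11=50
i=6: T(6,1)=0+5·24=120 | T(6,2)=24+5·50=274
i=7: T(7,2)=120+6·274=1764
Read c(7,2) = 1764.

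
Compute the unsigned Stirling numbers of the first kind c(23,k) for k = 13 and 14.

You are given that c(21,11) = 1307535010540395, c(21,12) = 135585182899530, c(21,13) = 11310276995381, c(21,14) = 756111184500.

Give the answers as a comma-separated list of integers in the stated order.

12363045847086207, 971250460939913

i=22: T(22,12)=1307535010540395+21·135585182899530=4154823851430525 | T(22,13)=135585182899530+21·11310276995381=373100999802531 | T(22,14)=11310276995381+21·756111184500=27188611869881
i=23: T(23,13)=4154823851430525+22·373100999802531=12363045847086207 | T(23,14)=373100999802531+22·27188611869881=971250460939913
Read c(23,13) = 12363045847086207, c(23,14) = 971250460939913.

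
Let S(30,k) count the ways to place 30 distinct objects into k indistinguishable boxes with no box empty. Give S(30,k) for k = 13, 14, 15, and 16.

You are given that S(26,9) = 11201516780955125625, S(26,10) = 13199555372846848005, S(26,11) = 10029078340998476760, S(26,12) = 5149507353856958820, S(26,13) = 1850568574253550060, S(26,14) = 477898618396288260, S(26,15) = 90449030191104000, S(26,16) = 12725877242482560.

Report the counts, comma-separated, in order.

102442517922081938561415, 42337710060168129525765, 12879868072770626040000, 2940812098256837097720

i=27: T(27,10)=11201516780955125625+10·13199555372846848005=143197070509423605675 | T(27,11)=13199555372846848005+11·10029078340998476760=123519417123830092365 | T(27,12)=10029078340998476760+12·5149507353856958820=71823166587281982600 | T(27,13)=5149507353856958820+13·1850568574253550060=29206898819153109600 | T(27,14)=1850568574253550060+14·477898618396288260=8541149231801585700 | T(27,15)=477898618396288260+15·90449030191104000=1834634071262848260 | T(27,16)=90449030191104000+16·12725877242482560=294063066070824960
i=28: T(28,11)=143197070509423605675+11·123519417123830092365=1501910658871554621690 | T(28,12)=123519417123830092365+12·71823166587281982600=985397416171213883565 | T(28,13)=71823166587281982600+13·29206898819153109600=451512851236272407400 | T(28,14)=29206898819153109600+14·8541149231801585700=148782988064375309400 | T(28,15)=8541149231801585700+15·1834634071262848260=36060660300744309600 | T(28,16)=1834634071262848260+16·294063066070824960=6539643128396047620
i=29: T(29,12)=1501910658871554621690+12·985397416171213883565=13326679652926121224470 | T(29,13)=985397416171213883565+13·451512851236272407400=6855064482242755179765 | T(29,14)=451512851236272407400+14·148782988064375309400=2534474684137526739000 | T(29,15)=148782988064375309400+15·36060660300744309600=689692892575539953400 | T(29,16)=36060660300744309600+16·6539643128396047620=140694950355081071520
i=30: T(30,13)=13326679652926121224470+13·6855064482242755179765=102442517922081938561415 | T(30,14)=6855064482242755179765+14·2534474684137526739000=42337710060168129525765 | T(30,15)=2534474684137526739000+15·689692892575539953400=12879868072770626040000 | T(30,16)=689692892575539953400+16·140694950355081071520=2940812098256837097720
Read S(30,13) = 102442517922081938561415, S(30,14) = 42337710060168129525765, S(30,15) = 12879868072770626040000, S(30,16) = 2940812098256837097720.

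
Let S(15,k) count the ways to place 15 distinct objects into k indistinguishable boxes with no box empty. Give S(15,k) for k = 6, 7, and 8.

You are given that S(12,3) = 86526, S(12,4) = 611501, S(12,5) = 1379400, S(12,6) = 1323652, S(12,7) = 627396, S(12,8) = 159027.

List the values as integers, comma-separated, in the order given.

@13  (13,4):611501·4+86526→2532530, (13,5):1379400·5+611501→7508501, (13,6):1323652·6+1379400→9321312, (13,7):627396·7+1323652→5715424, (13,8):159027·8+627396→1899612
@14  (14,5):7508501·5+2532530→40075035, (14,6):9321312·6+7508501→63436373, (14,7):5715424·7+9321312→49329280, (14,8):1899612·8+5715424→20912320
@15  (15,6):63436373·6+40075035→420693273, (15,7):49329280·7+63436373→408741333, (15,8):20912320·8+49329280→216627840
Read S(15,6) = 420693273, S(15,7) = 408741333, S(15,8) = 216627840.

420693273, 408741333, 216627840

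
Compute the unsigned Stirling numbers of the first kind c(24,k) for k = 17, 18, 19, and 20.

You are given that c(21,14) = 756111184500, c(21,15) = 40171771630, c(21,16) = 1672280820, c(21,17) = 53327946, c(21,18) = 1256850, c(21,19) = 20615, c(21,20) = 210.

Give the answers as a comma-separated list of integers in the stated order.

@22  (22,15):40171771630·21+756111184500→1599718388730, (22,16):1672280820·21+40171771630→75289668850, (22,17):53327946·21+1672280820→2792167686, (22,18):1256850·21+53327946→79721796, (22,19):20615·21+1256850→1689765, (22,20):210·21+20615→25025
@23  (23,16):75289668850·22+1599718388730→3256091103430, (23,17):2792167686·22+75289668850→136717357942, (23,18):79721796·22+2792167686→4546047198, (23,19):1689765·22+79721796→116896626, (23,20):25025·22+1689765→2240315
@24  (24,17):136717357942·23+3256091103430→6400590336096, (24,18):4546047198·23+136717357942→241276443496, (24,19):116896626·23+4546047198→7234669596, (24,20):2240315·23+116896626→168423871
Read c(24,17) = 6400590336096, c(24,18) = 241276443496, c(24,19) = 7234669596, c(24,20) = 168423871.

6400590336096, 241276443496, 7234669596, 168423871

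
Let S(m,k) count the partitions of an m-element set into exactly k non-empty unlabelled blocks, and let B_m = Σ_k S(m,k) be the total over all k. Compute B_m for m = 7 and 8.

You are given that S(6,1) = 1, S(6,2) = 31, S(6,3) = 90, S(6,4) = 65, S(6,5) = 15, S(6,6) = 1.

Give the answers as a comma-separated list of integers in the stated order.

@7  (7,1):1·1+0→1, (7,2):31·2+1→63, (7,3):90·3+31→301, (7,4):65·4+90→350, (7,5):15·5+65→140, (7,6):1·6+15→21, (7,7):0·7+1→1
@8  (8,1):1·1+0→1, (8,2):63·2+1→127, (8,3):301·3+63→966, (8,4):350·4+301→1701, (8,5):140·5+350→1050, (8,6):21·6+140→266, (8,7):1·7+21→28, (8,8):0·8+1→1
B_7 = ΣS(7,k) = 1+63+301+350+140+21+1 = 877
B_8 = ΣS(8,k) = 1+127+966+1701+1050+266+28+1 = 4140

877, 4140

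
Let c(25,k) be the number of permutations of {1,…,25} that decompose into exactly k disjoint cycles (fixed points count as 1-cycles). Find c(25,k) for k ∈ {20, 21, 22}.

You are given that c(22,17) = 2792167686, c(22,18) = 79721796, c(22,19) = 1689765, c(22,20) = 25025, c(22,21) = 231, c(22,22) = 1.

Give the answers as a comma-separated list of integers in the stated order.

[23] T[23,18]:22*79721796+2792167686=4546047198 · T[23,19]:22*1689765+79721796=116896626 · T[23,20]:22*25025+1689765=2240315 · T[23,21]:22*231+25025=30107 · T[23,22]:22*1+231=253
[24] T[24,19]:23*116896626+4546047198=7234669596 · T[24,20]:23*2240315+116896626=168423871 · T[24,21]:23*30107+2240315=2932776 · T[24,22]:23*253+30107=35926
[25] T[25,20]:24*168423871+7234669596=11276842500 · T[25,21]:24*2932776+168423871=238810495 · T[25,22]:24*35926+2932776=3795000
Read c(25,20) = 11276842500, c(25,21) = 238810495, c(25,22) = 3795000.

11276842500, 238810495, 3795000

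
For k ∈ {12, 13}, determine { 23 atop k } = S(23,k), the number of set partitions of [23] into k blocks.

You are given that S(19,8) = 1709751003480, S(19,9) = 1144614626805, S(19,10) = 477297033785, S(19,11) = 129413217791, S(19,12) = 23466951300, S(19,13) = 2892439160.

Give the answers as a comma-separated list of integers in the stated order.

[20] T[20,9]:9*1144614626805+1709751003480=12011282644725 · T[20,10]:10*477297033785+1144614626805=5917584964655 · T[20,11]:11*129413217791+477297033785=1900842429486 · T[20,12]:12*23466951300+129413217791=411016633391 · T[20,13]:13*2892439160+23466951300=61068660380
[21] T[21,10]:10*5917584964655+12011282644725=71187132291275 · T[21,11]:11*1900842429486+5917584964655=26826851689001 · T[21,12]:12*411016633391+1900842429486=6833042030178 · T[21,13]:13*61068660380+411016633391=1204909218331
[22] T[22,11]:11*26826851689001+71187132291275=366282500870286 · T[22,12]:12*6833042030178+26826851689001=108823356051137 · T[22,13]:13*1204909218331+6833042030178=22496861868481
[23] T[23,12]:12*108823356051137+366282500870286=1672162773483930 · T[23,13]:13*22496861868481+108823356051137=401282560341390
Read S(23,12) = 1672162773483930, S(23,13) = 401282560341390.

1672162773483930, 401282560341390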